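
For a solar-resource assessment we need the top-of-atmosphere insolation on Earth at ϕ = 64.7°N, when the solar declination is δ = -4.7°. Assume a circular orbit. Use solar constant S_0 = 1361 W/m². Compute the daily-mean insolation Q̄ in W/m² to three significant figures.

Q̄ ≈ 137 W/m²

cos h₀ = −tan(+64.7°) tan(-4.700°) = 0.1739, h₀ = 1.3960 rad.
Bracket: h₀ sin ϕ sin δ + cos ϕ cos δ sin h₀ = 1.3960×0.90408×-0.08194 + 0.42736×0.99664×0.98476 = -0.103416 + 0.419433 = 0.316017.
Q̄ = (S_0/π) × [bracket] = (1361/π) × 0.316017 = 136.9 W/m².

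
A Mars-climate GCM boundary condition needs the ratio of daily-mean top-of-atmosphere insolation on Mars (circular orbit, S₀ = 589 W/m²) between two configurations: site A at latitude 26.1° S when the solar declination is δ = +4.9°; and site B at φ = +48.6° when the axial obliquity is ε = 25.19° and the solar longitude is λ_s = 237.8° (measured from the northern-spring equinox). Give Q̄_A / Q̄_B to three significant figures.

Q̄_A / Q̄_B ≈ 3.31

— Configuration A (φ=-26.1°):
cos H₀ = −tan(-26.1°) tan(+4.900°) = 0.0420, H₀ = 1.5288 rad.
Bracket: H₀ sin φ sin δ + cos φ cos δ sin H₀ = 1.5288×-0.43994×0.08542 + 0.89803×0.99635×0.99912 = -0.057452 + 0.893965 = 0.836513.
Q̄ = (S₀/π) × [bracket] = (589/π) × 0.836513 = 156.83 W/m².
— Configuration B (φ=+48.6°):
Solar declination: sin δ = sin ε · sin λ_s = sin 25.19° × sin 237.8° = -0.36016, so δ = -21.110°.
cos H₀ = −tan(+48.6°) tan(-21.110°) = 0.4379, H₀ = 1.1175 rad.
Bracket: H₀ sin φ sin δ + cos φ cos δ sin H₀ = 1.1175×0.75011×-0.36016 + 0.66131×0.93289×0.89902 = -0.301903 + 0.554632 = 0.252729.
Q̄ = (S₀/π) × [bracket] = (589/π) × 0.252729 = 47.383 W/m².
Ratio Q̄_A / Q̄_B = 156.83 / 47.383 = 3.310.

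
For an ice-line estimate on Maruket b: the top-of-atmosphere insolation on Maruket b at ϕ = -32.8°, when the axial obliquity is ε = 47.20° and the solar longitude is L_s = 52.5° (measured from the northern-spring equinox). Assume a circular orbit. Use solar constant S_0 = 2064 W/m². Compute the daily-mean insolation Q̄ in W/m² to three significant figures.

Q̄ ≈ 172 W/m²

Solar declination: sin δ = sin ε · sin L_s = sin 47.20° × sin 52.5° = 0.58211, so δ = +35.599°.
cos h₀ = −tan(-32.8°) tan(+35.599°) = 0.4614, h₀ = 1.0913 rad.
Bracket: h₀ sin ϕ sin δ + cos ϕ cos δ sin h₀ = 1.0913×-0.54171×0.58211 + 0.84057×0.81311×0.88721 = -0.344125 + 0.606387 = 0.262262.
Q̄ = (S_0/π) × [bracket] = (2064/π) × 0.262262 = 172.3 W/m².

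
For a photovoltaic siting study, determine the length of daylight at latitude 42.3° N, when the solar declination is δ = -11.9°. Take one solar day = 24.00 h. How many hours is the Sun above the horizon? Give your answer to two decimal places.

10.53 h

cos h₀ = −tan ϕ · tan δ = −tan(+42.3°) × tan(-11.900°) = 0.1918, so h₀ = 1.3778 rad = 78.94°.
Daylight = 2h₀/(2π) × 24.00 h = (1.3778/π) × 24.00 = 10.53 h.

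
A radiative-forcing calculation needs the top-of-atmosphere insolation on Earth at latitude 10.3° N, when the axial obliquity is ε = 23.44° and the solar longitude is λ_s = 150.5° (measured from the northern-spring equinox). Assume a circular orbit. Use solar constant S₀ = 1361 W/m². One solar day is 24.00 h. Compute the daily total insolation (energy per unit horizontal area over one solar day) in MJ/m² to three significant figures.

38.2 MJ/m²

Solar declination: sin δ = sin ε · sin λ_s = sin 23.44° × sin 150.5° = 0.19588, so δ = +11.296°.
cos H₀ = −tan(+10.3°) tan(+11.296°) = -0.0363, H₀ = 1.6071 rad.
Bracket: H₀ sin φ sin δ + cos φ cos δ sin H₀ = 1.6071×0.17880×0.19588 + 0.98389×0.98063×0.99934 = 0.056286 + 0.964195 = 1.020481.
Q̄ = (S₀/π) × [bracket] = (1361/π) × 1.020481 = 442.09 W/m².
Daily total = Q̄ × 24.00 h × 3600 s/h = 442.09 × 24.00 × 3600 / 10⁶ = 38.20 MJ/m².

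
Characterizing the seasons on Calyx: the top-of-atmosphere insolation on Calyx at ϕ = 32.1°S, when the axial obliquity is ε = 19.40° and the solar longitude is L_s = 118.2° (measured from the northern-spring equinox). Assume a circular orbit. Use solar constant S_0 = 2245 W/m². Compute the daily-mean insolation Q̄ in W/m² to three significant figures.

Q̄ ≈ 415 W/m²

Solar declination: sin δ = sin ε · sin L_s = sin 19.40° × sin 118.2° = 0.29273, so δ = +17.022°.
cos h₀ = −tan(-32.1°) tan(+17.022°) = 0.1920, h₀ = 1.3776 rad.
Bracket: h₀ sin ϕ sin δ + cos ϕ cos δ sin h₀ = 1.3776×-0.53140×0.29273 + 0.84712×0.95619×0.98139 = -0.214295 + 0.794933 = 0.580638.
Q̄ = (S_0/π) × [bracket] = (2245/π) × 0.580638 = 414.9 W/m².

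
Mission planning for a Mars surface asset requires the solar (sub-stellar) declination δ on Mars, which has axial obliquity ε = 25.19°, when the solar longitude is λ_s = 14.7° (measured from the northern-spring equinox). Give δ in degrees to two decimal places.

δ = +6.20°

sin δ = sin ε · sin λ_s = sin 25.19° × sin 14.7° = 0.108005.
δ = arcsin(0.108005) = +6.20°.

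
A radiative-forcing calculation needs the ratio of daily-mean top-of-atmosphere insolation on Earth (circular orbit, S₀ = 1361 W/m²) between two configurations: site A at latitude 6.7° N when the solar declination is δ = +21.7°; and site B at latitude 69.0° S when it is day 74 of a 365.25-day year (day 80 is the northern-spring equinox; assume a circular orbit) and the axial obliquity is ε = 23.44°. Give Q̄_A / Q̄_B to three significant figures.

— Configuration A (φ=+6.7°):
cos H₀ = −tan(+6.7°) tan(+21.700°) = -0.0467, H₀ = 1.6176 rad.
Bracket: H₀ sin φ sin δ + cos φ cos δ sin H₀ = 1.6176×0.11667×0.36975 + 0.99317×0.92913×0.99891 = 0.069781 + 0.921778 = 0.991559.
Q̄ = (S₀/π) × [bracket] = (1361/π) × 0.991559 = 429.56 W/m².
— Configuration B (φ=-69.0°):
Solar longitude: λ_s = 360° × (74 − 80)/365.25 = -5.914°, i.e. -5.914° + 360° = 354.086°.
sin δ = sin 23.44° × sin 354.086° = -0.04098, so δ = -2.349°.
cos H₀ = −tan(-69.0°) tan(-2.349°) = -0.1069, H₀ = 1.6779 rad.
Bracket: H₀ sin φ sin δ + cos φ cos δ sin H₀ = 1.6779×-0.93358×-0.04098 + 0.35837×0.99916×0.99427 = 0.064193 + 0.356017 = 0.420210.
Q̄ = (S₀/π) × [bracket] = (1361/π) × 0.420210 = 182.04 W/m².
Ratio Q̄_A / Q̄_B = 429.56 / 182.04 = 2.360.

Q̄_A / Q̄_B ≈ 2.36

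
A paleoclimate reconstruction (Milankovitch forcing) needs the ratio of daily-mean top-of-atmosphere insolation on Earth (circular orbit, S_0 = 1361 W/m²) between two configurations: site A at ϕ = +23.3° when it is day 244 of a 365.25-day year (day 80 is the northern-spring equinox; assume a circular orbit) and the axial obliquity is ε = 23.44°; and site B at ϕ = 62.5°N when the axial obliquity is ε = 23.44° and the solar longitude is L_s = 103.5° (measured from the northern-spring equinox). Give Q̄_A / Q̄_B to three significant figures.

— Configuration A (ϕ=+23.3°):
Solar longitude: L_s = 360° × (244 − 80)/365.25 = 161.643°.
sin δ = sin 23.44° × sin 161.643° = 0.12528, so δ = +7.197°.
cos h₀ = −tan(+23.3°) tan(+7.197°) = -0.0544, h₀ = 1.6252 rad.
Bracket: h₀ sin ϕ sin δ + cos ϕ cos δ sin h₀ = 1.6252×0.39555×0.12528 + 0.91845×0.99212×0.99852 = 0.080536 + 0.909864 = 0.990400.
Q̄ = (S_0/π) × [bracket] = (1361/π) × 0.990400 = 429.06 W/m².
— Configuration B (ϕ=+62.5°):
Solar declination: sin δ = sin ε · sin L_s = sin 23.44° × sin 103.5° = 0.38680, so δ = +22.755°.
cos h₀ = −tan(+62.5°) tan(+22.755°) = -0.8057, h₀ = 2.5077 rad.
Bracket: h₀ sin ϕ sin δ + cos ϕ cos δ sin h₀ = 2.5077×0.88701×0.38680 + 0.46175×0.92216×0.59226 = 0.860381 + 0.252189 = 1.112570.
Q̄ = (S_0/π) × [bracket] = (1361/π) × 1.112570 = 481.99 W/m².
Ratio Q̄_A / Q̄_B = 429.06 / 481.99 = 0.8902.

Q̄_A / Q̄_B ≈ 0.890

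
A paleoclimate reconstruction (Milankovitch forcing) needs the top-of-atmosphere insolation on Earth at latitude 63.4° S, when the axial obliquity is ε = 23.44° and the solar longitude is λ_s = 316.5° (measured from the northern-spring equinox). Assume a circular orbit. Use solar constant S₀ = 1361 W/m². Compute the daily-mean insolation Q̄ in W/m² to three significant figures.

Q̄ ≈ 384 W/m²

Solar declination: sin δ = sin ε · sin λ_s = sin 23.44° × sin 316.5° = -0.27382, so δ = -15.892°.
cos H₀ = −tan(-63.4°) tan(-15.892°) = -0.5685, H₀ = 2.1755 rad.
Bracket: H₀ sin φ sin δ + cos φ cos δ sin H₀ = 2.1755×-0.89415×-0.27382 + 0.44776×0.96178×0.82266 = 0.532641 + 0.354276 = 0.886917.
Q̄ = (S₀/π) × [bracket] = (1361/π) × 0.886917 = 384.2 W/m².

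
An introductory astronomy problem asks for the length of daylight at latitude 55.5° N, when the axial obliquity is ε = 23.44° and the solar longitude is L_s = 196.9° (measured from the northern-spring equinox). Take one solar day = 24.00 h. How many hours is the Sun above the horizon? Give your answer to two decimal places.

10.70 h

Solar declination: sin δ = sin ε · sin L_s = sin 23.44° × sin 196.9° = -0.11564, so δ = -6.640°.
cos h₀ = −tan ϕ · tan δ = −tan(+55.5°) × tan(-6.640°) = 0.1694, so h₀ = 1.4006 rad = 80.25°.
Daylight = 2h₀/(2π) × 24.00 h = (1.4006/π) × 24.00 = 10.70 h.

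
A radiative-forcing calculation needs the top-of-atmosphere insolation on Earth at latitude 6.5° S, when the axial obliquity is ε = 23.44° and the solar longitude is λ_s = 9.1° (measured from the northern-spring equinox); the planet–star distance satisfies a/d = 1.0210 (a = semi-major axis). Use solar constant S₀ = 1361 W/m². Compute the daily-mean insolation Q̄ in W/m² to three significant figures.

Solar declination: sin δ = sin ε · sin λ_s = sin 23.44° × sin 9.1° = 0.06291, so δ = +3.607°.
cos H₀ = −tan(-6.5°) tan(+3.607°) = 0.0072, H₀ = 1.5636 rad.
Bracket: H₀ sin φ sin δ + cos φ cos δ sin H₀ = 1.5636×-0.11320×0.06291 + 0.99357×0.99802×0.99997 = -0.011135 + 0.991573 = 0.980438.
Inverse-square distance factor (a/d)² = 1.0210² = 1.042441.
Q̄ = (S₀/π) × 1.042441 × [bracket] = (1361/π) × 1.042441 × 0.980438 = 442.8 W/m².

Q̄ ≈ 443 W/m²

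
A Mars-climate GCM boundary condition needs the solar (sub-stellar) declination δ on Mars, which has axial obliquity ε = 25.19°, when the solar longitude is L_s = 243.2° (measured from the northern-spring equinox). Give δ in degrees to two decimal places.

δ = -22.33°

sin δ = sin ε · sin L_s = sin 25.19° × sin 243.2° = -0.379904.
δ = arcsin(-0.379904) = -22.33°.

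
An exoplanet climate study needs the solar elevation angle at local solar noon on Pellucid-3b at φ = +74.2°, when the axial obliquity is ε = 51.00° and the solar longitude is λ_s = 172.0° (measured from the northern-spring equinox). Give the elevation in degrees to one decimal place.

22.0°

Solar declination: sin δ = sin ε · sin λ_s = sin 51.00° × sin 172.0° = 0.10816, so δ = +6.209°.
At local noon the hour angle is zero, so the zenith angle equals |φ − δ| = |+74.2° − (+6.209°)| = 67.991°.
Elevation = 90° − 67.991° = 22.0°.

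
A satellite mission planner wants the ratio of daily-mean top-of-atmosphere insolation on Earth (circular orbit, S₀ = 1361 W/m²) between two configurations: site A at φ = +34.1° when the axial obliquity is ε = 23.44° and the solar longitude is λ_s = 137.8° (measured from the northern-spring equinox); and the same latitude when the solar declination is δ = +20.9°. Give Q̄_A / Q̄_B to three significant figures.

— Configuration A (φ=+34.1°):
Solar declination: sin δ = sin ε · sin λ_s = sin 23.44° × sin 137.8° = 0.26720, so δ = +15.498°.
cos H₀ = −tan(+34.1°) tan(+15.498°) = -0.1877, H₀ = 1.7597 rad.
Bracket: H₀ sin φ sin δ + cos φ cos δ sin H₀ = 1.7597×0.56064×0.26720 + 0.82806×0.96364×0.98222 = 0.263608 + 0.783764 = 1.047372.
Q̄ = (S₀/π) × [bracket] = (1361/π) × 1.047372 = 453.74 W/m².
— Configuration B (φ=+34.1°):
cos H₀ = −tan(+34.1°) tan(+20.900°) = -0.2585, H₀ = 1.8323 rad.
Bracket: H₀ sin φ sin δ + cos φ cos δ sin H₀ = 1.8323×0.56064×0.35674 + 0.82806×0.93420×0.96600 = 0.366465 + 0.747272 = 1.113737.
Q̄ = (S₀/π) × [bracket] = (1361/π) × 1.113737 = 482.49 W/m².
Ratio Q̄_A / Q̄_B = 453.74 / 482.49 = 0.9404.

Q̄_A / Q̄_B ≈ 0.940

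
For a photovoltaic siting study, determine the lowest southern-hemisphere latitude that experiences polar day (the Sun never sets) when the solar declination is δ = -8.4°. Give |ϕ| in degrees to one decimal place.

|ϕ| = 81.6°

Polar day requires cos h₀ = −tan ϕ tan δ ≤ −1, i.e. tan ϕ tan δ ≥ 1.
The boundary is |tan ϕ| · |tan δ| = 1, so |ϕ| = 90° − |δ| = 90° − 8.4° = 81.6° in the southern hemisphere.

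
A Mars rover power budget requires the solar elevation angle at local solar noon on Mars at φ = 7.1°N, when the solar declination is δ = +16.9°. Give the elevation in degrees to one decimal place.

80.2°

At local noon the hour angle is zero, so the zenith angle equals |φ − δ| = |+7.1° − (+16.900°)| = 9.800°.
Elevation = 90° − 9.800° = 80.2°.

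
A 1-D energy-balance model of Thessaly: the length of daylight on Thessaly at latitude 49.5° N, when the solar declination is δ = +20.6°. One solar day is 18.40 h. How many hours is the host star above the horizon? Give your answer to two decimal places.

11.87 h

cos H₀ = −tan φ · tan δ = −tan(+49.5°) × tan(+20.600°) = -0.4401, so H₀ = 2.0265 rad = 116.11°.
Daylight = 2H₀/(2π) × 18.40 h = (2.0265/π) × 18.40 = 11.87 h.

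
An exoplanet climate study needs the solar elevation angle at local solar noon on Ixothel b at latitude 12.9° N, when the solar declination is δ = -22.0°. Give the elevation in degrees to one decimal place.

At local noon the hour angle is zero, so the zenith angle equals |ϕ − δ| = |+12.9° − (-22.000°)| = 34.900°.
Elevation = 90° − 34.900° = 55.1°.

55.1°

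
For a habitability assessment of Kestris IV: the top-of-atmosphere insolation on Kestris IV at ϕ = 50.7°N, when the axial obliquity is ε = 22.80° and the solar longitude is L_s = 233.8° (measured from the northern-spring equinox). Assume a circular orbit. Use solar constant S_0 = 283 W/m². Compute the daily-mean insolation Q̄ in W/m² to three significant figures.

Q̄ ≈ 24.4 W/m²

Solar declination: sin δ = sin ε · sin L_s = sin 22.80° × sin 233.8° = -0.31271, so δ = -18.223°.
cos h₀ = −tan(+50.7°) tan(-18.223°) = 0.4022, h₀ = 1.1568 rad.
Bracket: h₀ sin ϕ sin δ + cos ϕ cos δ sin h₀ = 1.1568×0.77384×-0.31271 + 0.63338×0.94985×0.91554 = -0.279931 + 0.550804 = 0.270873.
Q̄ = (S_0/π) × [bracket] = (283/π) × 0.270873 = 24.40 W/m².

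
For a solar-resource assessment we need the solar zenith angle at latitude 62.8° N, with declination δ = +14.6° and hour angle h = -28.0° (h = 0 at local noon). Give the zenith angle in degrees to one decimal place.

cos θ_z = sin φ sin δ + cos φ cos δ cos h = 0.224195 + 0.390561 = 0.614756.
θ_z = arccos(0.614756) = 52.1°.

θ_z = 52.1°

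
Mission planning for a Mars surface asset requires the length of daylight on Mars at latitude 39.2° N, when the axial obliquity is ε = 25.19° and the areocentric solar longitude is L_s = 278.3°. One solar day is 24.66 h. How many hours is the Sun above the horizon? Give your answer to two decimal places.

9.28 h

sin δ = sin 25.19° × sin 278.3° = -0.42116, so δ = -24.908°.
cos h₀ = −tan ϕ · tan δ = −tan(+39.2°) × tan(-24.908°) = 0.3787, so h₀ = 1.1824 rad = 67.75°.
Daylight = 2h₀/(2π) × 24.66 h = (1.1824/π) × 24.66 = 9.28 h.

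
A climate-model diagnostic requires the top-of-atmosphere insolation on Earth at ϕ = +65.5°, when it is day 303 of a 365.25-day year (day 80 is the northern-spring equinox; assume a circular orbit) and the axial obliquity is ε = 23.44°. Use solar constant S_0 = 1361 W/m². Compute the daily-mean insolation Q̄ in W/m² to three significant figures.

Q̄ ≈ 46.0 W/m²

Solar longitude: L_s = 360° × (303 − 80)/365.25 = 219.795°.
sin δ = sin 23.44° × sin 219.795° = -0.25460, so δ = -14.750°.
cos h₀ = −tan(+65.5°) tan(-14.750°) = 0.5777, h₀ = 0.9549 rad.
Bracket: h₀ sin ϕ sin δ + cos ϕ cos δ sin h₀ = 0.9549×0.90996×-0.25460 + 0.41469×0.96705×0.81625 = -0.221227 + 0.327337 = 0.106110.
Q̄ = (S_0/π) × [bracket] = (1361/π) × 0.106110 = 45.97 W/m².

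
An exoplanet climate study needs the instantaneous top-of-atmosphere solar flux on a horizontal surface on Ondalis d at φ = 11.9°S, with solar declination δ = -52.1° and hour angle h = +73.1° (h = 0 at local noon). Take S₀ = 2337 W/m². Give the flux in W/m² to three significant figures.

789 W/m²

cos θ_z = sin φ sin δ + cos φ cos δ cos h = 0.162712 + 0.174736 = 0.337448.
Flux = S₀ · cos θ_z = 2337 × 0.337448 = 788.6 W/m².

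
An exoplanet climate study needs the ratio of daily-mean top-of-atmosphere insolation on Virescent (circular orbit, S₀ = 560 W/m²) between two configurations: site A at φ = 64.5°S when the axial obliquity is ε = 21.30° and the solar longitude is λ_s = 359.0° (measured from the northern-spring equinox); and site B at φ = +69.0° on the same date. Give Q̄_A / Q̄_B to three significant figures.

— Configuration A (φ=-64.5°):
Solar declination: sin δ = sin ε · sin λ_s = sin 21.30° × sin 359.0° = -0.00634, so δ = -0.363°.
cos H₀ = −tan(-64.5°) tan(-0.363°) = -0.0133, H₀ = 1.5841 rad.
Bracket: H₀ sin φ sin δ + cos φ cos δ sin H₀ = 1.5841×-0.90259×-0.00634 + 0.43051×0.99998×0.99991 = 0.009065 + 0.430463 = 0.439528.
Q̄ = (S₀/π) × [bracket] = (560/π) × 0.439528 = 78.347 W/m².
— Configuration B (φ=+69.0°):
cos H₀ = −tan(+69.0°) tan(-0.363°) = 0.0165, H₀ = 1.5543 rad.
Bracket: H₀ sin φ sin δ + cos φ cos δ sin H₀ = 1.5543×0.93358×-0.00634 + 0.35837×0.99998×0.99986 = -0.009200 + 0.358313 = 0.349113.
Q̄ = (S₀/π) × [bracket] = (560/π) × 0.349113 = 62.231 W/m².
Ratio Q̄_A / Q̄_B = 78.347 / 62.231 = 1.259.

Q̄_A / Q̄_B ≈ 1.26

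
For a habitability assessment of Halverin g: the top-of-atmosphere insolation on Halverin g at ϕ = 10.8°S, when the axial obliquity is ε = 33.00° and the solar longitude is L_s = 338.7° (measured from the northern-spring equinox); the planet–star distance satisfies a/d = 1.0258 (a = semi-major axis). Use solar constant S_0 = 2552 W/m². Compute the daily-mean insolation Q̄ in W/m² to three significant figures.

Q̄ ≈ 873 W/m²

Solar declination: sin δ = sin ε · sin L_s = sin 33.00° × sin 338.7° = -0.19784, so δ = -11.411°.
cos h₀ = −tan(-10.8°) tan(-11.411°) = -0.0385, h₀ = 1.6093 rad.
Bracket: h₀ sin ϕ sin δ + cos ϕ cos δ sin h₀ = 1.6093×-0.18738×-0.19784 + 0.98229×0.98023×0.99926 = 0.059659 + 0.962158 = 1.021817.
Inverse-square distance factor (a/d)² = 1.0258² = 1.052266.
Q̄ = (S_0/π) × 1.052266 × [bracket] = (2552/π) × 1.052266 × 1.021817 = 873.4 W/m².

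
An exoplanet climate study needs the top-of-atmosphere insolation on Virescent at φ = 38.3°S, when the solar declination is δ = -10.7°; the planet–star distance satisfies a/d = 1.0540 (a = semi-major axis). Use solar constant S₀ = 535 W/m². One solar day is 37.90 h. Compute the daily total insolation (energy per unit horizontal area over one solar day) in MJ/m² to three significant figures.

24.8 MJ/m²

cos H₀ = −tan(-38.3°) tan(-10.700°) = -0.1492, H₀ = 1.7206 rad.
Bracket: H₀ sin φ sin δ + cos φ cos δ sin H₀ = 1.7206×-0.61978×-0.18567 + 0.78478×0.98261×0.98880 = 0.197997 + 0.762496 = 0.960493.
Inverse-square distance factor (a/d)² = 1.0540² = 1.110916.
Q̄ = (S₀/π) × 1.110916 × [bracket] = (535/π) × 1.110916 × 0.960493 = 181.71 W/m².
Daily total = Q̄ × 37.90 h × 3600 s/h = 181.71 × 37.90 × 3600 / 10⁶ = 24.79 MJ/m².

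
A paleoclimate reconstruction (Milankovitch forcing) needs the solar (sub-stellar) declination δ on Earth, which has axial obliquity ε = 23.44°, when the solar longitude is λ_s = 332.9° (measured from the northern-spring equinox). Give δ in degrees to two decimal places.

sin δ = sin ε · sin λ_s = sin 23.44° × sin 332.9° = -0.181211.
δ = arcsin(-0.181211) = -10.44°.

δ = -10.44°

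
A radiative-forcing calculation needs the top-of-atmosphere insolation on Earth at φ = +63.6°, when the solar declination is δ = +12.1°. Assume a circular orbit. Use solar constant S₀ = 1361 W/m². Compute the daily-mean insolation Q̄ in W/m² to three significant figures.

cos H₀ = −tan(+63.6°) tan(+12.100°) = -0.4319, H₀ = 2.0174 rad.
Bracket: H₀ sin φ sin δ + cos φ cos δ sin H₀ = 2.0174×0.89571×0.20962 + 0.44464×0.97778×0.90194 = 0.378784 + 0.392128 = 0.770912.
Q̄ = (S₀/π) × [bracket] = (1361/π) × 0.770912 = 334.0 W/m².

Q̄ ≈ 334 W/m²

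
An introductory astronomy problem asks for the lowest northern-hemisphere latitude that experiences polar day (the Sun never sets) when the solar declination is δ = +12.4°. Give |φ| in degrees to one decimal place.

Polar day requires cos H₀ = −tan φ tan δ ≤ −1, i.e. tan φ tan δ ≥ 1.
The boundary is |tan φ| · |tan δ| = 1, so |φ| = 90° − |δ| = 90° − 12.4° = 77.6° in the northern hemisphere.

|φ| = 77.6°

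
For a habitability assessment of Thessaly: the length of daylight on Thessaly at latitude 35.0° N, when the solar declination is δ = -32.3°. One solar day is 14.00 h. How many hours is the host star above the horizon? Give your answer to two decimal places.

4.96 h

cos h₀ = −tan ϕ · tan δ = −tan(+35.0°) × tan(-32.300°) = 0.4427, so h₀ = 1.1122 rad = 63.73°.
Daylight = 2h₀/(2π) × 14.00 h = (1.1122/π) × 14.00 = 4.96 h.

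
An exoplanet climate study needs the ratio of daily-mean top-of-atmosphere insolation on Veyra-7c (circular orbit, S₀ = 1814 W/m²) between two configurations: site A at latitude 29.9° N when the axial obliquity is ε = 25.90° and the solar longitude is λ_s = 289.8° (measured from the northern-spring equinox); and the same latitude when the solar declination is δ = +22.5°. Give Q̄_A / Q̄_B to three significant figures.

Q̄_A / Q̄_B ≈ 0.441

— Configuration A (φ=+29.9°):
Solar declination: sin δ = sin ε · sin λ_s = sin 25.90° × sin 289.8° = -0.41098, so δ = -24.266°.
cos H₀ = −tan(+29.9°) tan(-24.266°) = 0.2592, H₀ = 1.3086 rad.
Bracket: H₀ sin φ sin δ + cos φ cos δ sin H₀ = 1.3086×0.49849×-0.41098 + 0.86690×0.91165×0.96582 = -0.268092 + 0.763297 = 0.495205.
Q̄ = (S₀/π) × [bracket] = (1814/π) × 0.495205 = 285.94 W/m².
— Configuration B (φ=+29.9°):
cos H₀ = −tan(+29.9°) tan(+22.500°) = -0.2382, H₀ = 1.8113 rad.
Bracket: H₀ sin φ sin δ + cos φ cos δ sin H₀ = 1.8113×0.49849×0.38268 + 0.86690×0.92388×0.97122 = 0.345527 + 0.777861 = 1.123388.
Q̄ = (S₀/π) × [bracket] = (1814/π) × 1.123388 = 648.66 W/m².
Ratio Q̄_A / Q̄_B = 285.94 / 648.66 = 0.4408.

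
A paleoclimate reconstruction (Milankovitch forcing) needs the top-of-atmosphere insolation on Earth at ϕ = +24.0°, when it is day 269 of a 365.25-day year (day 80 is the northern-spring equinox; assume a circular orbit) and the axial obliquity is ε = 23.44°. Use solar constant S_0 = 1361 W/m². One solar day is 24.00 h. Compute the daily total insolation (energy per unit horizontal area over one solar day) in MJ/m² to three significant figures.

33.1 MJ/m²

Solar longitude: L_s = 360° × (269 − 80)/365.25 = 186.283°.
sin δ = sin 23.44° × sin 186.283° = -0.04354, so δ = -2.495°.
cos h₀ = −tan(+24.0°) tan(-2.495°) = 0.0194, h₀ = 1.5514 rad.
Bracket: h₀ sin ϕ sin δ + cos ϕ cos δ sin h₀ = 1.5514×0.40674×-0.04354 + 0.91355×0.99905×0.99981 = -0.027474 + 0.912509 = 0.885035.
Q̄ = (S_0/π) × [bracket] = (1361/π) × 0.885035 = 383.41 W/m².
Daily total = Q̄ × 24.00 h × 3600 s/h = 383.41 × 24.00 × 3600 / 10⁶ = 33.13 MJ/m².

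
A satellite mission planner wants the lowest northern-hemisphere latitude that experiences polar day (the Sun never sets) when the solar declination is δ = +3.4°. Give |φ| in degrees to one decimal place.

Polar day requires cos H₀ = −tan φ tan δ ≤ −1, i.e. tan φ tan δ ≥ 1.
The boundary is |tan φ| · |tan δ| = 1, so |φ| = 90° − |δ| = 90° − 3.4° = 86.6° in the northern hemisphere.

|φ| = 86.6°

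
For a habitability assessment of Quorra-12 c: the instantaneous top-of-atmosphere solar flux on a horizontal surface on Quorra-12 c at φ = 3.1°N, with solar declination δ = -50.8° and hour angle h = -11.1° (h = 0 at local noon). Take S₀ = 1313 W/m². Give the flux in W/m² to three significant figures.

758 W/m²

cos θ_z = sin φ sin δ + cos φ cos δ cos h = -0.041908 + 0.619298 = 0.577390.
Flux = S₀ · cos θ_z = 1313 × 0.577390 = 758.1 W/m².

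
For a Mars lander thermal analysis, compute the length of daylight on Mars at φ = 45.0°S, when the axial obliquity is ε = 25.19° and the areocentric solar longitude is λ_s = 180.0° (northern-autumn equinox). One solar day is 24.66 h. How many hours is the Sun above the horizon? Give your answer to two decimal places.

sin δ = sin 25.19° × sin 180.0° = 0.00000, so δ = +0.000°.
cos H₀ = −tan φ · tan δ = −tan(-45.0°) × tan(+0.000°) = 0.0000, so H₀ = 1.5708 rad = 90.00°.
Daylight = 2H₀/(2π) × 24.66 h = (1.5708/π) × 24.66 = 12.33 h.

12.33 h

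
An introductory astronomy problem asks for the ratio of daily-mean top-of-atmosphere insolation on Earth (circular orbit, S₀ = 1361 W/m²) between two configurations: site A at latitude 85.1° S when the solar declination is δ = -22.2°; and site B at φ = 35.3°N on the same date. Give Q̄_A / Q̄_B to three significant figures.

— Configuration A (φ=-85.1°):
cos H₀ = −tan(-85.1°) tan(-22.200°) = -4.7602 ≤ −1 ⇒ polar day, H₀ = π.
Bracket: H₀ sin φ sin δ + cos φ cos δ sin H₀ = 3.1416×-0.99635×-0.37784 + 0.08542×0.92587×0.00000 = 1.182690 + 0.000000 = 1.182690.
Q̄ = (S₀/π) × [bracket] = (1361/π) × 1.182690 = 512.36 W/m².
— Configuration B (φ=+35.3°):
cos H₀ = −tan(+35.3°) tan(-22.200°) = 0.2889, H₀ = 1.2777 rad.
Bracket: H₀ sin φ sin δ + cos φ cos δ sin H₀ = 1.2777×0.57786×-0.37784 + 0.81614×0.92587×0.95735 = -0.278971 + 0.723412 = 0.444441.
Q̄ = (S₀/π) × [bracket] = (1361/π) × 0.444441 = 192.54 W/m².
Ratio Q̄_A / Q̄_B = 512.36 / 192.54 = 2.661.

Q̄_A / Q̄_B ≈ 2.66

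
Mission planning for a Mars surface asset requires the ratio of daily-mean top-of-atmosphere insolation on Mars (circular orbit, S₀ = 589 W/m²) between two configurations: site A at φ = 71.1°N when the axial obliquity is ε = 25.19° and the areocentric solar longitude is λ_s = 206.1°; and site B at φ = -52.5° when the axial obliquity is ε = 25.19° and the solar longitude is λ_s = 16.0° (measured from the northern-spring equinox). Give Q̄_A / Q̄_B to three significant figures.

Q̄_A / Q̄_B ≈ 0.195

— Configuration A (φ=+71.1°):
sin δ = sin 25.19° × sin 206.1° = -0.18725, so δ = -10.792°.
cos H₀ = −tan(+71.1°) tan(-10.792°) = 0.5568, H₀ = 0.9803 rad.
Bracket: H₀ sin φ sin δ + cos φ cos δ sin H₀ = 0.9803×0.94609×-0.18725 + 0.32392×0.98231×0.83068 = -0.173665 + 0.264314 = 0.090649.
Q̄ = (S₀/π) × [bracket] = (589/π) × 0.090649 = 16.995 W/m².
— Configuration B (φ=-52.5°):
Solar declination: sin δ = sin ε · sin λ_s = sin 25.19° × sin 16.0° = 0.11732, so δ = +6.737°.
cos H₀ = −tan(-52.5°) tan(+6.737°) = 0.1540, H₀ = 1.4162 rad.
Bracket: H₀ sin φ sin δ + cos φ cos δ sin H₀ = 1.4162×-0.79335×0.11732 + 0.60876×0.99309×0.98808 = -0.131814 + 0.597347 = 0.465533.
Q̄ = (S₀/π) × [bracket] = (589/π) × 0.465533 = 87.280 W/m².
Ratio Q̄_A / Q̄_B = 16.995 / 87.280 = 0.1947.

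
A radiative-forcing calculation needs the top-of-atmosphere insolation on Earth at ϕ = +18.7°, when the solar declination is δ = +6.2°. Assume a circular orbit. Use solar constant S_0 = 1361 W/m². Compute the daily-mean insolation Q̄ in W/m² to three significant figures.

Q̄ ≈ 432 W/m²

cos h₀ = −tan(+18.7°) tan(+6.200°) = -0.0368, h₀ = 1.6076 rad.
Bracket: h₀ sin ϕ sin δ + cos ϕ cos δ sin h₀ = 1.6076×0.32061×0.10800 + 0.94721×0.99415×0.99932 = 0.055665 + 0.941028 = 0.996693.
Q̄ = (S_0/π) × [bracket] = (1361/π) × 0.996693 = 431.8 W/m².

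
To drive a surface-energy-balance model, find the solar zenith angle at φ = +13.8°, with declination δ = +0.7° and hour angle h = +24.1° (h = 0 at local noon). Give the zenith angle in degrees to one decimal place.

cos θ_z = sin φ sin δ + cos φ cos δ cos h = 0.002914 + 0.886418 = 0.889332.
θ_z = arccos(0.889332) = 27.2°.

θ_z = 27.2°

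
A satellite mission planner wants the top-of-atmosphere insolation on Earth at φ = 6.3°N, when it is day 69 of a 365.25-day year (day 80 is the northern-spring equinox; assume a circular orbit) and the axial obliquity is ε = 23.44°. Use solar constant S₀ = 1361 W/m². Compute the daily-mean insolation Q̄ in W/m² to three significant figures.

Q̄ ≈ 424 W/m²

Solar longitude: λ_s = 360° × (69 − 80)/365.25 = -10.842°, i.e. -10.842° + 360° = 349.158°.
sin δ = sin 23.44° × sin 349.158° = -0.07482, so δ = -4.291°.
cos H₀ = −tan(+6.3°) tan(-4.291°) = 0.0083, H₀ = 1.5625 rad.
Bracket: H₀ sin φ sin δ + cos φ cos δ sin H₀ = 1.5625×0.10973×-0.07482 + 0.99396×0.99720×0.99997 = -0.012828 + 0.991147 = 0.978319.
Q̄ = (S₀/π) × [bracket] = (1361/π) × 0.978319 = 423.8 W/m².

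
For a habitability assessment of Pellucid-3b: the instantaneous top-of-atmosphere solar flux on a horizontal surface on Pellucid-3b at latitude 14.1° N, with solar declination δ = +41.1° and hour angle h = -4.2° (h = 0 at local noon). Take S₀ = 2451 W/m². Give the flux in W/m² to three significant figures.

cos θ_z = sin φ sin δ + cos φ cos δ cos h = 0.160146 + 0.728897 = 0.889043.
Flux = S₀ · cos θ_z = 2451 × 0.889043 = 2179 W/m².

2.18e+03 W/m²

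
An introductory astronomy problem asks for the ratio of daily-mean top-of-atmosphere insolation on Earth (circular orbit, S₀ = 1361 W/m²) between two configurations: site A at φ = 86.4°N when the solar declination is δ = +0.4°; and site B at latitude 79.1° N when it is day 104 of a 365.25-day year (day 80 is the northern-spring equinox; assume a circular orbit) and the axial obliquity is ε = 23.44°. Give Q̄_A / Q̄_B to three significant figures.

— Configuration A (φ=+86.4°):
cos H₀ = −tan(+86.4°) tan(+0.400°) = -0.1110, H₀ = 1.6820 rad.
Bracket: H₀ sin φ sin δ + cos φ cos δ sin H₀ = 1.6820×0.99803×0.00698 + 0.06279×0.99998×0.99382 = 0.011717 + 0.062401 = 0.074118.
Q̄ = (S₀/π) × [bracket] = (1361/π) × 0.074118 = 32.109 W/m².
— Configuration B (φ=+79.1°):
Solar longitude: λ_s = 360° × (104 − 80)/365.25 = 23.655°.
sin δ = sin 23.44° × sin 23.655° = 0.15960, so δ = +9.184°.
cos H₀ = −tan(+79.1°) tan(+9.184°) = -0.8396, H₀ = 2.5673 rad.
Bracket: H₀ sin φ sin δ + cos φ cos δ sin H₀ = 2.5673×0.98196×0.15960 + 0.18910×0.98718×0.54324 = 0.402349 + 0.101410 = 0.503759.
Q̄ = (S₀/π) × [bracket] = (1361/π) × 0.503759 = 218.24 W/m².
Ratio Q̄_A / Q̄_B = 32.109 / 218.24 = 0.1471.

Q̄_A / Q̄_B ≈ 0.147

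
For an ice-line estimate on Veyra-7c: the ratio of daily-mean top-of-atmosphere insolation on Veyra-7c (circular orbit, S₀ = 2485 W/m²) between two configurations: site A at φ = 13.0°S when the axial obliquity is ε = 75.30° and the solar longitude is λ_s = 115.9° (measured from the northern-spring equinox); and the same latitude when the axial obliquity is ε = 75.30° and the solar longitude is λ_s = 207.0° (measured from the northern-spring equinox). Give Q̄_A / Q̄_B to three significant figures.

— Configuration A (φ=-13.0°):
Solar declination: sin δ = sin ε · sin λ_s = sin 75.30° × sin 115.9° = 0.87011, so δ = +60.472°.
cos H₀ = −tan(-13.0°) tan(+60.472°) = 0.4076, H₀ = 1.1510 rad.
Bracket: H₀ sin φ sin δ + cos φ cos δ sin H₀ = 1.1510×-0.22495×0.87011 + 0.97437×0.49285×0.91317 = -0.225287 + 0.438521 = 0.213234.
Q̄ = (S₀/π) × [bracket] = (2485/π) × 0.213234 = 168.67 W/m².
— Configuration B (φ=-13.0°):
Solar declination: sin δ = sin ε · sin λ_s = sin 75.30° × sin 207.0° = -0.43913, so δ = -26.048°.
cos H₀ = −tan(-13.0°) tan(-26.048°) = -0.1128, H₀ = 1.6839 rad.
Bracket: H₀ sin φ sin δ + cos φ cos δ sin H₀ = 1.6839×-0.22495×-0.43913 + 0.97437×0.89842×0.99361 = 0.166340 + 0.869800 = 1.036140.
Q̄ = (S₀/π) × [bracket] = (2485/π) × 1.036140 = 819.59 W/m².
Ratio Q̄_A / Q̄_B = 168.67 / 819.59 = 0.2058.

Q̄_A / Q̄_B ≈ 0.206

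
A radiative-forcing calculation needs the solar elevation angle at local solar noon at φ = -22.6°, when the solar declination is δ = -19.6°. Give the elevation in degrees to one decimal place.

87.0°

At local noon the hour angle is zero, so the zenith angle equals |φ − δ| = |-22.6° − (-19.600°)| = 3.000°.
Elevation = 90° − 3.000° = 87.0°.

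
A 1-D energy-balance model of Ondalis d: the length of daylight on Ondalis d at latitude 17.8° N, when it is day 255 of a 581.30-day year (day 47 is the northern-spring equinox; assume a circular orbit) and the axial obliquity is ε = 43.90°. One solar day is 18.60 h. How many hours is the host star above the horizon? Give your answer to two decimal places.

10.53 h

Solar longitude: L_s = 360° × (255 − 47)/581.30 = 128.815°.
sin δ = sin 43.90° × sin 128.815° = 0.54028, so δ = +32.703°.
cos h₀ = −tan ϕ · tan δ = −tan(+17.8°) × tan(+32.703°) = -0.2061, so h₀ = 1.7784 rad = 101.90°.
Daylight = 2h₀/(2π) × 18.60 h = (1.7784/π) × 18.60 = 10.53 h.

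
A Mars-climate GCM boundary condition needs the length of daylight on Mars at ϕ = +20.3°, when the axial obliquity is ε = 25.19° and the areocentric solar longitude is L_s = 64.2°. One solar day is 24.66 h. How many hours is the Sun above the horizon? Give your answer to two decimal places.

13.54 h

sin δ = sin 25.19° × sin 64.2° = 0.38319, so δ = +22.532°.
cos h₀ = −tan ϕ · tan δ = −tan(+20.3°) × tan(+22.532°) = -0.1535, so h₀ = 1.7249 rad = 98.83°.
Daylight = 2h₀/(2π) × 24.66 h = (1.7249/π) × 24.66 = 13.54 h.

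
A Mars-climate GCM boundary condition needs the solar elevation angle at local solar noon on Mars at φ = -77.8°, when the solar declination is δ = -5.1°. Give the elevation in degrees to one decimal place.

17.3°

At local noon the hour angle is zero, so the zenith angle equals |φ − δ| = |-77.8° − (-5.100°)| = 72.700°.
Elevation = 90° − 72.700° = 17.3°.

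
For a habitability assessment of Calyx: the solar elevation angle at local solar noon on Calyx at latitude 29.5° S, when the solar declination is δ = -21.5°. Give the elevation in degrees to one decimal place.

82.0°

At local noon the hour angle is zero, so the zenith angle equals |φ − δ| = |-29.5° − (-21.500°)| = 8.000°.
Elevation = 90° − 8.000° = 82.0°.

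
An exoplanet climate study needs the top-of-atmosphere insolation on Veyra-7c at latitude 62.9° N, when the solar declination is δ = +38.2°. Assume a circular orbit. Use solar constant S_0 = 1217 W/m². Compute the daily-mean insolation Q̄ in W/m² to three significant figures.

cos h₀ = −tan(+62.9°) tan(+38.200°) = -1.5378 ≤ −1 ⇒ polar day, h₀ = π.
Bracket: h₀ sin ϕ sin δ + cos ϕ cos δ sin h₀ = 3.1416×0.89021×0.61841 + 0.45554×0.78586×0.00000 = 1.729497 + 0.000000 = 1.729497.
Q̄ = (S_0/π) × [bracket] = (1217/π) × 1.729497 = 670.0 W/m².

Q̄ ≈ 670 W/m²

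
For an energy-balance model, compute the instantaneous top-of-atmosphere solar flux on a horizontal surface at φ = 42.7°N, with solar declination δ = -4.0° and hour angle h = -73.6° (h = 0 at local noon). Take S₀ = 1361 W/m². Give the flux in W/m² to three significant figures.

217 W/m²

cos θ_z = sin φ sin δ + cos φ cos δ cos h = -0.047306 + 0.206991 = 0.159685.
Flux = S₀ · cos θ_z = 1361 × 0.159685 = 217.3 W/m².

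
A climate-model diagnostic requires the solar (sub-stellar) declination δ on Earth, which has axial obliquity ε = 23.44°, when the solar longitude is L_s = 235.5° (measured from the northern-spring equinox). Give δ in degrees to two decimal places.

δ = -19.14°

sin δ = sin ε · sin L_s = sin 23.44° × sin 235.5° = -0.327828.
δ = arcsin(-0.327828) = -19.14°.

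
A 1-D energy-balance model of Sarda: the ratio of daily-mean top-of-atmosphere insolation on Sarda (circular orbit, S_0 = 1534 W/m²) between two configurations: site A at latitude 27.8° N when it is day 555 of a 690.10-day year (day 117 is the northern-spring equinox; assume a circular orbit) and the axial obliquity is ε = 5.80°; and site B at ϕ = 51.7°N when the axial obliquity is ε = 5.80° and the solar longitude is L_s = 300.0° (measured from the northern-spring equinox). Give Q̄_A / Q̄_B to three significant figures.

Q̄_A / Q̄_B ≈ 1.61

— Configuration A (ϕ=+27.8°):
Solar longitude: L_s = 360° × (555 − 117)/690.10 = 228.489°.
sin δ = sin 5.80° × sin 228.489° = -0.07567, so δ = -4.340°.
cos h₀ = −tan(+27.8°) tan(-4.340°) = 0.0400, h₀ = 1.5308 rad.
Bracket: h₀ sin ϕ sin δ + cos ϕ cos δ sin h₀ = 1.5308×0.46639×-0.07567 + 0.88458×0.99713×0.99920 = -0.054025 + 0.881336 = 0.827311.
Q̄ = (S_0/π) × [bracket] = (1534/π) × 0.827311 = 403.97 W/m².
— Configuration B (ϕ=+51.7°):
Solar declination: sin δ = sin ε · sin L_s = sin 5.80° × sin 300.0° = -0.08752, so δ = -5.021°.
cos h₀ = −tan(+51.7°) tan(-5.021°) = 0.1112, h₀ = 1.4593 rad.
Bracket: h₀ sin ϕ sin δ + cos ϕ cos δ sin h₀ = 1.4593×0.78478×-0.08752 + 0.61978×0.99616×0.99379 = -0.100230 + 0.613566 = 0.513336.
Q̄ = (S_0/π) × [bracket] = (1534/π) × 0.513336 = 250.66 W/m².
Ratio Q̄_A / Q̄_B = 403.97 / 250.66 = 1.612.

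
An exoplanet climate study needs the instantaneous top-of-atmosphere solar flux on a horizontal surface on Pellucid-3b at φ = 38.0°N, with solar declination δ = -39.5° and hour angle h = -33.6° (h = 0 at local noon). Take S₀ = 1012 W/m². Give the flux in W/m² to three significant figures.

116 W/m²

cos θ_z = sin φ sin δ + cos φ cos δ cos h = -0.391609 + 0.506456 = 0.114847.
Flux = S₀ · cos θ_z = 1012 × 0.114847 = 116.2 W/m².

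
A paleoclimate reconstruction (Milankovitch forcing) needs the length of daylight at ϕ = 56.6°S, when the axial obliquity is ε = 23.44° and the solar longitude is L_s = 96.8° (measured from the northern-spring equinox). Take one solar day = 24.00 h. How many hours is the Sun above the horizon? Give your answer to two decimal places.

6.57 h

Solar declination: sin δ = sin ε · sin L_s = sin 23.44° × sin 96.8° = 0.39499, so δ = +23.265°.
cos h₀ = −tan ϕ · tan δ = −tan(-56.6°) × tan(+23.265°) = 0.6521, so h₀ = 0.8605 rad = 49.30°.
Daylight = 2h₀/(2π) × 24.00 h = (0.8605/π) × 24.00 = 6.57 h.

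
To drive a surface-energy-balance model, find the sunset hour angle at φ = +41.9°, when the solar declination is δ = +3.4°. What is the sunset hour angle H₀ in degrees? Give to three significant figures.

H₀ = 93.1°

cos H₀ = −tan φ · tan δ = −tan(+41.9°) × tan(+3.400°) = -0.0533, so H₀ = 1.6241 rad = 93.06°.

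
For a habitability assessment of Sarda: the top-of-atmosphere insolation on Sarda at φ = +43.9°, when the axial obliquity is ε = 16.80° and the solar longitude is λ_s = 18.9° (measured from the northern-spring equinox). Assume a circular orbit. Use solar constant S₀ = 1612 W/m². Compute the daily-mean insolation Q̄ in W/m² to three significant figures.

Solar declination: sin δ = sin ε · sin λ_s = sin 16.80° × sin 18.9° = 0.09362, so δ = +5.372°.
cos H₀ = −tan(+43.9°) tan(+5.372°) = -0.0905, H₀ = 1.6614 rad.
Bracket: H₀ sin φ sin δ + cos φ cos δ sin H₀ = 1.6614×0.69340×0.09362 + 0.72055×0.99561×0.99590 = 0.107852 + 0.714445 = 0.822297.
Q̄ = (S₀/π) × [bracket] = (1612/π) × 0.822297 = 421.9 W/m².

Q̄ ≈ 422 W/m²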